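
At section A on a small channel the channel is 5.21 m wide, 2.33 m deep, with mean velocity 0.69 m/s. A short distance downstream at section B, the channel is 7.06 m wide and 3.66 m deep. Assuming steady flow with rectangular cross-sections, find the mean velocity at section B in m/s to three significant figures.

Q = A₁V₁ = (5.21×2.33) × 0.69 = 8.376 m³/s
A₂ = 7.06 × 3.66 = 25.84 m²
V₂ = Q/A₂ = 8.376/25.84 = 0.3242 m/s

0.324 m/s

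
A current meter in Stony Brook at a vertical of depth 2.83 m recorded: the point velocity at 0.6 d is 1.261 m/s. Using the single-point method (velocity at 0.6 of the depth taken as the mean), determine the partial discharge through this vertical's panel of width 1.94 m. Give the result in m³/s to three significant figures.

v̄ = v₀.₆ = 1.261 m/s
q = v̄ × d × w = 1.261 × 2.83 × 1.94 = 6.923 m³/s

6.92 m³/s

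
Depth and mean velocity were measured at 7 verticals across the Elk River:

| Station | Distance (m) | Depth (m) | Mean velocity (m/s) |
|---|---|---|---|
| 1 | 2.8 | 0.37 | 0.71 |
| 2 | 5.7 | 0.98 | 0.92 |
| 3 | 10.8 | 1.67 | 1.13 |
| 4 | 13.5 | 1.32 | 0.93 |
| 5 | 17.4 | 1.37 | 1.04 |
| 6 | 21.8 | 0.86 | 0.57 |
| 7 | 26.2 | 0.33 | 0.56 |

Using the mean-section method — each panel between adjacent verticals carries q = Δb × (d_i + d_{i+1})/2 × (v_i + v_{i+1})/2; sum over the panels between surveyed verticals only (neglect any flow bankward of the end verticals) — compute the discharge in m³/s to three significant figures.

23.3 m³/s

Panel 1-2: Δb = 2.9 m, d̄ = (0.37+0.98)/2 = 0.675, v̄ = (0.71+0.92)/2 = 0.815 → q = 2.9×0.675×0.815 = 1.595 m³/s
Panel 2-3: Δb = 5.1 m, d̄ = (0.98+1.67)/2 = 1.325, v̄ = (0.92+1.13)/2 = 1.025 → q = 5.1×1.325×1.025 = 6.926 m³/s
Panel 3-4: Δb = 2.7 m, d̄ = (1.67+1.32)/2 = 1.495, v̄ = (1.13+0.93)/2 = 1.03 → q = 2.7×1.495×1.03 = 4.158 m³/s
Panel 4-5: Δb = 3.9 m, d̄ = (1.32+1.37)/2 = 1.345, v̄ = (0.93+1.04)/2 = 0.985 → q = 3.9×1.345×0.985 = 5.167 m³/s
Panel 5-6: Δb = 4.4 m, d̄ = (1.37+0.86)/2 = 1.115, v̄ = (1.04+0.57)/2 = 0.805 → q = 4.4×1.115×0.805 = 3.949 m³/s
Panel 6-7: Δb = 4.4 m, d̄ = (0.86+0.33)/2 = 0.595, v̄ = (0.57+0.56)/2 = 0.565 → q = 4.4×0.595×0.565 = 1.479 m³/s
Q = Σ q = 23.27 m³/s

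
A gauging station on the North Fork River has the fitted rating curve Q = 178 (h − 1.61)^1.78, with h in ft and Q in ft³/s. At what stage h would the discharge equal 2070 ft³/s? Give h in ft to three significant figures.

5.58 ft

h − h₀ = (Q/C)^(1/b) = (2070/178)^(1/1.78) = 3.968 ft
h = 1.61 + 3.968 = 5.578 ft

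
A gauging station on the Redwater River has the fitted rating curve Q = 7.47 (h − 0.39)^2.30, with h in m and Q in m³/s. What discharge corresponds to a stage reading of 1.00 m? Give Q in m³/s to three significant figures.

Q = 7.47 × (1.00 − 0.39)^2.30 = 7.47 × 0.61^2.30 = 2.397 m³/s

2.40 m³/s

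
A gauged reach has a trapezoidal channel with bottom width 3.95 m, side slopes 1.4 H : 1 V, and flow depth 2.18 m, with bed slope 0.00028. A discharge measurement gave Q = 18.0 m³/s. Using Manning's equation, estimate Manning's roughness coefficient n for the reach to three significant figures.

0.0172

A = (b + z·y)·y = (3.95 + 1.4×2.18)×2.18 = 15.26 m²
P = b + 2y√(1+z²) = 3.95 + 2×2.18×√(1+1.4²) = 11.45 m
R = A/P = 15.26/11.45 = 1.333 m
n = (1/Q)·A·R^(2/3)·S^(1/2) = (1/18.0) × 15.26 × 1.211 × 0.01673 = 0.01719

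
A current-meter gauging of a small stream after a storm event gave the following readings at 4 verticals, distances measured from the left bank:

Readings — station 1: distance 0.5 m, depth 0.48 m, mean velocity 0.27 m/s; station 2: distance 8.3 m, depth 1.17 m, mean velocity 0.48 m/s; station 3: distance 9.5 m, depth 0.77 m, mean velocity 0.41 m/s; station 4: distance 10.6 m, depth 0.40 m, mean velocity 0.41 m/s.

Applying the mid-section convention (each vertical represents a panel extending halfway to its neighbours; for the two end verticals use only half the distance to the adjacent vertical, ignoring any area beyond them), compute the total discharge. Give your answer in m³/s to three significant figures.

w_1 = (8.3 − 0.5)/2 = 3.9 m; q_1 = 0.27 × 0.48 × 3.9 = 0.5054 m³/s
w_2 = (9.5 − 0.5)/2 = 4.5 m; q_2 = 0.48 × 1.17 × 4.5 = 2.527 m³/s
w_3 = (10.6 − 8.3)/2 = 1.15 m; q_3 = 0.41 × 0.77 × 1.15 = 0.3631 m³/s
w_4 = (10.6 − 9.5)/2 = 0.55 m; q_4 = 0.41 × 0.40 × 0.55 = 0.09020 m³/s
Q = Σ qᵢ = 3.486 m³/s

3.49 m³/s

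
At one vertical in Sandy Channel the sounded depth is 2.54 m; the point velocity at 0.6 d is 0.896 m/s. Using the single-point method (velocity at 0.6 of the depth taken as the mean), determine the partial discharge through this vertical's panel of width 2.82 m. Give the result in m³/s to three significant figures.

v̄ = v₀.₆ = 0.896 m/s
q = v̄ × d × w = 0.8960 × 2.54 × 2.82 = 6.418 m³/s

6.42 m³/s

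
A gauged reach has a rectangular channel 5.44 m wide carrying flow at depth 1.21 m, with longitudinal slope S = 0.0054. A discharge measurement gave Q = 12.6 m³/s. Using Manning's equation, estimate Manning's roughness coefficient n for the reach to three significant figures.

0.0341

A = b·y = 5.44 × 1.21 = 6.582 m²
P = b + 2y = 5.44 + 2×1.21 = 7.860 m
R = A/P = 6.582/7.860 = 0.8375 m
n = (1/Q)·A·R^(2/3)·S^(1/2) = (1/12.6) × 6.582 × 0.8885 × 0.07348 = 0.03411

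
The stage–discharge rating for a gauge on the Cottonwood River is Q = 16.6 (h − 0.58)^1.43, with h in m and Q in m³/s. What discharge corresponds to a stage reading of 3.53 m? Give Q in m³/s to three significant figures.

78.0 m³/s

Q = 16.6 × (3.53 − 0.58)^1.43 = 16.6 × 2.95^1.43 = 77.97 m³/s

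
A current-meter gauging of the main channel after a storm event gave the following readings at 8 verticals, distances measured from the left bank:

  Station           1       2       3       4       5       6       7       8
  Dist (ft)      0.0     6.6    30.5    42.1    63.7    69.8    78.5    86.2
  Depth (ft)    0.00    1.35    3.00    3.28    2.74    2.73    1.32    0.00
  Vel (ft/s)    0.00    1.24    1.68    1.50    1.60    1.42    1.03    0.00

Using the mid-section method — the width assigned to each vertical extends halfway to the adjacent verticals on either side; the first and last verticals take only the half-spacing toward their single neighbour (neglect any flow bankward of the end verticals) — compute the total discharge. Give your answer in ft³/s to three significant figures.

297 ft³/s

w_2 = (30.5 − 0.0)/2 = 15.25 ft; q_2 = 1.24 × 1.35 × 15.25 = 25.53 ft³/s
w_3 = (42.1 − 6.6)/2 = 17.75 ft; q_3 = 1.68 × 3.00 × 17.75 = 89.46 ft³/s
w_4 = (63.7 − 30.5)/2 = 16.6 ft; q_4 = 1.50 × 3.28 × 16.6 = 81.67 ft³/s
w_5 = (69.8 − 42.1)/2 = 13.85 ft; q_5 = 1.60 × 2.74 × 13.85 = 60.72 ft³/s
w_6 = (78.5 − 63.7)/2 = 7.4 ft; q_6 = 1.42 × 2.73 × 7.4 = 28.69 ft³/s
w_7 = (86.2 − 69.8)/2 = 8.2 ft; q_7 = 1.03 × 1.32 × 8.2 = 11.15 ft³/s
Stations 1, 8 contribute zero (depth or velocity is 0).
Q = Σ qᵢ = 297.2 ft³/s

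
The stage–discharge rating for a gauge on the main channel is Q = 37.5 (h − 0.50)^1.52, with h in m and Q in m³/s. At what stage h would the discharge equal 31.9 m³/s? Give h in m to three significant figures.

h − h₀ = (Q/C)^(1/b) = (31.9/37.5)^(1/1.52) = 0.8991 m
h = 0.50 + 0.8991 = 1.399 m

1.40 m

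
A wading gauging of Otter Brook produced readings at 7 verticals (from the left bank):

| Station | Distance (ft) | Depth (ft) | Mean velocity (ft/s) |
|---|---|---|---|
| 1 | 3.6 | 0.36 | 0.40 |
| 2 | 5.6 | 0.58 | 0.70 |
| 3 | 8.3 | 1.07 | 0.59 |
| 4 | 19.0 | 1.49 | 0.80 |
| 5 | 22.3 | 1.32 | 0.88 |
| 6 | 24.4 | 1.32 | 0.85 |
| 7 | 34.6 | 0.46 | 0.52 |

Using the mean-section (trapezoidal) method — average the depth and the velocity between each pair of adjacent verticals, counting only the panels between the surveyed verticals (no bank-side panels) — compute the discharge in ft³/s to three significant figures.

Panel 1-2: Δb = 2 ft, d̄ = (0.36+0.58)/2 = 0.47, v̄ = (0.40+0.70)/2 = 0.55 → q = 2×0.47×0.55 = 0.5170 ft³/s
Panel 2-3: Δb = 2.7 ft, d̄ = (0.58+1.07)/2 = 0.825, v̄ = (0.70+0.59)/2 = 0.645 → q = 2.7×0.825×0.645 = 1.437 ft³/s
Panel 3-4: Δb = 10.7 ft, d̄ = (1.07+1.49)/2 = 1.28, v̄ = (0.59+0.80)/2 = 0.695 → q = 10.7×1.28×0.695 = 9.519 ft³/s
Panel 4-5: Δb = 3.3 ft, d̄ = (1.49+1.32)/2 = 1.405, v̄ = (0.80+0.88)/2 = 0.84 → q = 3.3×1.405×0.84 = 3.895 ft³/s
Panel 5-6: Δb = 2.1 ft, d̄ = (1.32+1.32)/2 = 1.32, v̄ = (0.88+0.85)/2 = 0.865 → q = 2.1×1.32×0.865 = 2.398 ft³/s
Panel 6-7: Δb = 10.2 ft, d̄ = (1.32+0.46)/2 = 0.89, v̄ = (0.85+0.52)/2 = 0.685 → q = 10.2×0.89×0.685 = 6.218 ft³/s
Q = Σ q = 23.98 ft³/s

24.0 ft³/s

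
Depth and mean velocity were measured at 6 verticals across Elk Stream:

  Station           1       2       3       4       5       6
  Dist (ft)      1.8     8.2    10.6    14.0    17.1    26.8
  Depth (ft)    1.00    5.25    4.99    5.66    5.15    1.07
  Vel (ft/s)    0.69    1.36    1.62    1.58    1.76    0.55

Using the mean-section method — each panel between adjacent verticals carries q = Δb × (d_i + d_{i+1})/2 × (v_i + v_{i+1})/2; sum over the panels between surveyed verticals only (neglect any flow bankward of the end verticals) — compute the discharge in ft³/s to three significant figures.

131 ft³/s

Panel 1-2: Δb = 6.4 ft, d̄ = (1.00+5.25)/2 = 3.125, v̄ = (0.69+1.36)/2 = 1.025 → q = 6.4×3.125×1.025 = 20.50 ft³/s
Panel 2-3: Δb = 2.4 ft, d̄ = (5.25+4.99)/2 = 5.12, v̄ = (1.36+1.62)/2 = 1.49 → q = 2.4×5.12×1.49 = 18.31 ft³/s
Panel 3-4: Δb = 3.4 ft, d̄ = (4.99+5.66)/2 = 5.325, v̄ = (1.62+1.58)/2 = 1.6 → q = 3.4×5.325×1.6 = 28.97 ft³/s
Panel 4-5: Δb = 3.1 ft, d̄ = (5.66+5.15)/2 = 5.405, v̄ = (1.58+1.76)/2 = 1.67 → q = 3.1×5.405×1.67 = 27.98 ft³/s
Panel 5-6: Δb = 9.7 ft, d̄ = (5.15+1.07)/2 = 3.11, v̄ = (1.76+0.55)/2 = 1.155 → q = 9.7×3.11×1.155 = 34.84 ft³/s
Q = Σ q = 130.6 ft³/s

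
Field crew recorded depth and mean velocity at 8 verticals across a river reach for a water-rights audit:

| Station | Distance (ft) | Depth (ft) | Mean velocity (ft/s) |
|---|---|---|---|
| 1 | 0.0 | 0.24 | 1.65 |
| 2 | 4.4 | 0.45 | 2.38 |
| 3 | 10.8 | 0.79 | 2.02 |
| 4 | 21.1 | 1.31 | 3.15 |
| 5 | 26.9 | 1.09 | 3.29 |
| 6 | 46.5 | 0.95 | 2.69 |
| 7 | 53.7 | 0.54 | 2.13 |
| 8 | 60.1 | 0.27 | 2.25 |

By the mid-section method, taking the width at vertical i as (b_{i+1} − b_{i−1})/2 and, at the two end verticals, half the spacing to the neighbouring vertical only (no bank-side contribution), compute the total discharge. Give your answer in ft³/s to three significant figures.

143 ft³/s

w_1 = (4.4 − 0.0)/2 = 2.2 ft; q_1 = 1.65 × 0.24 × 2.2 = 0.8712 ft³/s
w_2 = (10.8 − 0.0)/2 = 5.4 ft; q_2 = 2.38 × 0.45 × 5.4 = 5.783 ft³/s
w_3 = (21.1 − 4.4)/2 = 8.35 ft; q_3 = 2.02 × 0.79 × 8.35 = 13.32 ft³/s
w_4 = (26.9 − 10.8)/2 = 8.05 ft; q_4 = 3.15 × 1.31 × 8.05 = 33.22 ft³/s
w_5 = (46.5 − 21.1)/2 = 12.7 ft; q_5 = 3.29 × 1.09 × 12.7 = 45.54 ft³/s
w_6 = (53.7 − 26.9)/2 = 13.4 ft; q_6 = 2.69 × 0.95 × 13.4 = 34.24 ft³/s
w_7 = (60.1 − 46.5)/2 = 6.8 ft; q_7 = 2.13 × 0.54 × 6.8 = 7.821 ft³/s
w_8 = (60.1 − 53.7)/2 = 3.2 ft; q_8 = 2.25 × 0.27 × 3.2 = 1.944 ft³/s
Q = Σ qᵢ = 142.8 ft³/s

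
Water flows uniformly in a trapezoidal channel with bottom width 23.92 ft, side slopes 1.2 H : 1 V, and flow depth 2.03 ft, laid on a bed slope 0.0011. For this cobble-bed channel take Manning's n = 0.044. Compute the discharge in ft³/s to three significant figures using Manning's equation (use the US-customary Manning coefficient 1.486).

87.6 ft³/s

A = (b + z·y)·y = (23.92 + 1.2×2.03)×2.03 = 53.50 ft²
P = b + 2y√(1+z²) = 23.92 + 2×2.03×√(1+1.2²) = 30.26 ft
R = A/P = 53.50/30.26 = 1.768 ft
Q = (1.486/n)·A·R^(2/3)·S^(1/2) = (1.486/0.044) × 53.50 × 1.768^(2/3) × 0.0011^(1/2) = 87.62 ft³/s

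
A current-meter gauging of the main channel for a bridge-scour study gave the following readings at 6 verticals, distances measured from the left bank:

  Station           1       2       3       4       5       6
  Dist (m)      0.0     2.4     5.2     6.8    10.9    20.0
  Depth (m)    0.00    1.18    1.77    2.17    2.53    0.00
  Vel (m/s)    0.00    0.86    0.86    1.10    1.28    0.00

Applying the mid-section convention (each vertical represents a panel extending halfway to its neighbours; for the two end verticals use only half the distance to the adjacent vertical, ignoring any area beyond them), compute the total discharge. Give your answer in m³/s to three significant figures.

w_2 = (5.2 − 0.0)/2 = 2.6 m; q_2 = 0.86 × 1.18 × 2.6 = 2.638 m³/s
w_3 = (6.8 − 2.4)/2 = 2.2 m; q_3 = 0.86 × 1.77 × 2.2 = 3.349 m³/s
w_4 = (10.9 − 5.2)/2 = 2.85 m; q_4 = 1.10 × 2.17 × 2.85 = 6.803 m³/s
w_5 = (20.0 − 6.8)/2 = 6.6 m; q_5 = 1.28 × 2.53 × 6.6 = 21.37 m³/s
Stations 1, 6 contribute zero (depth or velocity is 0).
Q = Σ qᵢ = 34.16 m³/s

34.2 m³/s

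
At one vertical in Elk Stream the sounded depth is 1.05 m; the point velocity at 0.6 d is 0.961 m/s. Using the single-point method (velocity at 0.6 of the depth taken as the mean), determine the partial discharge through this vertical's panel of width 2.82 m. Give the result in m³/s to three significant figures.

2.85 m³/s

v̄ = v₀.₆ = 0.961 m/s
q = v̄ × d × w = 0.9610 × 1.05 × 2.82 = 2.846 m³/s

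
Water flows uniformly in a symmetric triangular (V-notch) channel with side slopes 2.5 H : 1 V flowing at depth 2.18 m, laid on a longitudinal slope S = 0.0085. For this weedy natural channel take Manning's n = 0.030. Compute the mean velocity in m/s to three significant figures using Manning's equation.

A = z·y² = 2.5×2.18² = 11.88 m²
P = 2y√(1+z²) = 2×2.18×√(1+2.5²) = 11.74 m
R = A/P = 11.88/11.74 = 1.012 m
Q = (1/n)·A·R^(2/3)·S^(1/2) = (1/0.030) × 11.88 × 1.012^(2/3) × 0.0085^(1/2) = 36.80 m³/s
V = Q/A = 36.80/11.88 = 3.098 m/s

3.10 m/s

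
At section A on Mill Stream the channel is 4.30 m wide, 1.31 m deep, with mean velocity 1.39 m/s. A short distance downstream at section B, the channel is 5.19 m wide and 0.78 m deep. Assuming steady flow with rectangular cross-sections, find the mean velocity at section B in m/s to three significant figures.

Q = A₁V₁ = (4.30×1.31) × 1.39 = 7.830 m³/s
A₂ = 5.19 × 0.78 = 4.048 m²
V₂ = Q/A₂ = 7.830/4.048 = 1.934 m/s

1.93 m/s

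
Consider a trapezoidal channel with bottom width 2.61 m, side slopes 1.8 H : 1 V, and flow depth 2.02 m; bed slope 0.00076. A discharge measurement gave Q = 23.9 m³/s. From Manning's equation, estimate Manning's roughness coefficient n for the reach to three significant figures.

0.0160

A = (b + z·y)·y = (2.61 + 1.8×2.02)×2.02 = 12.62 m²
P = b + 2y√(1+z²) = 2.61 + 2×2.02×√(1+1.8²) = 10.93 m
R = A/P = 12.62/10.93 = 1.154 m
n = (1/Q)·A·R^(2/3)·S^(1/2) = (1/23.9) × 12.62 × 1.100 × 0.02757 = 0.01602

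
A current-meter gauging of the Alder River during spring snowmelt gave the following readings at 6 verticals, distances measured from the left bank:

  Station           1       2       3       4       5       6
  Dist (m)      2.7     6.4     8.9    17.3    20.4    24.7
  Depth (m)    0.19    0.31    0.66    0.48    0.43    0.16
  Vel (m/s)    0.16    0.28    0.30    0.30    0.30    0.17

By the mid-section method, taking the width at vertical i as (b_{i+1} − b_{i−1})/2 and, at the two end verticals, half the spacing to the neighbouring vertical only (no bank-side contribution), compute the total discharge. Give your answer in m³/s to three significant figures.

w_1 = (6.4 − 2.7)/2 = 1.85 m; q_1 = 0.16 × 0.19 × 1.85 = 0.05624 m³/s
w_2 = (8.9 − 2.7)/2 = 3.1 m; q_2 = 0.28 × 0.31 × 3.1 = 0.2691 m³/s
w_3 = (17.3 − 6.4)/2 = 5.45 m; q_3 = 0.30 × 0.66 × 5.45 = 1.079 m³/s
w_4 = (20.4 − 8.9)/2 = 5.75 m; q_4 = 0.30 × 0.48 × 5.75 = 0.8280 m³/s
w_5 = (24.7 − 17.3)/2 = 3.7 m; q_5 = 0.30 × 0.43 × 3.7 = 0.4773 m³/s
w_6 = (24.7 − 20.4)/2 = 2.15 m; q_6 = 0.17 × 0.16 × 2.15 = 0.05848 m³/s
Q = Σ qᵢ = 2.768 m³/s

2.77 m³/s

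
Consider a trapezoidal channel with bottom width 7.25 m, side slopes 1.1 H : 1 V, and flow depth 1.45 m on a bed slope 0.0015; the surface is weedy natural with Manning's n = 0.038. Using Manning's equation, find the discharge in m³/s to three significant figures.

A = (b + z·y)·y = (7.25 + 1.1×1.45)×1.45 = 12.83 m²
P = b + 2y√(1+z²) = 7.25 + 2×1.45×√(1+1.1²) = 11.56 m
R = A/P = 12.83/11.56 = 1.109 m
Q = (1/n)·A·R^(2/3)·S^(1/2) = (1/0.038) × 12.83 × 1.109^(2/3) × 0.0015^(1/2) = 14.01 m³/s

14.0 m³/s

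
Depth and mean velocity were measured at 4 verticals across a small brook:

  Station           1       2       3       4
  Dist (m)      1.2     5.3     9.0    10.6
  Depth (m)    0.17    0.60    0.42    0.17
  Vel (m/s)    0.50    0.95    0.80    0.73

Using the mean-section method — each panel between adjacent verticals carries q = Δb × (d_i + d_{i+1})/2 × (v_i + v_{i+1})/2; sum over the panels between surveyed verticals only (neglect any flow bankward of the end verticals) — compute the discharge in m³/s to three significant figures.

Panel 1-2: Δb = 4.1 m, d̄ = (0.17+0.60)/2 = 0.385, v̄ = (0.50+0.95)/2 = 0.725 → q = 4.1×0.385×0.725 = 1.144 m³/s
Panel 2-3: Δb = 3.7 m, d̄ = (0.60+0.42)/2 = 0.51, v̄ = (0.95+0.80)/2 = 0.875 → q = 3.7×0.51×0.875 = 1.651 m³/s
Panel 3-4: Δb = 1.6 m, d̄ = (0.42+0.17)/2 = 0.295, v̄ = (0.80+0.73)/2 = 0.765 → q = 1.6×0.295×0.765 = 0.3611 m³/s
Q = Σ q = 3.157 m³/s

3.16 m³/s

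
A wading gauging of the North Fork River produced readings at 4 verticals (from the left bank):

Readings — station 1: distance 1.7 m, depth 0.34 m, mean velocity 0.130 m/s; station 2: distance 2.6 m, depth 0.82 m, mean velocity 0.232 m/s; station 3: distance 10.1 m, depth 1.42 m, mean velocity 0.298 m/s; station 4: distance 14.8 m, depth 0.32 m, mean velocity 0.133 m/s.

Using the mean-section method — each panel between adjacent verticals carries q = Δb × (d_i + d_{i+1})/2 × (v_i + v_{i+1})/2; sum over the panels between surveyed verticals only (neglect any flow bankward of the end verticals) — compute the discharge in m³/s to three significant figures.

Panel 1-2: Δb = 0.9 m, d̄ = (0.34+0.82)/2 = 0.58, v̄ = (0.130+0.232)/2 = 0.181 → q = 0.9×0.58×0.181 = 0.09448 m³/s
Panel 2-3: Δb = 7.5 m, d̄ = (0.82+1.42)/2 = 1.12, v̄ = (0.232+0.298)/2 = 0.265 → q = 7.5×1.12×0.265 = 2.226 m³/s
Panel 3-4: Δb = 4.7 m, d̄ = (1.42+0.32)/2 = 0.87, v̄ = (0.298+0.133)/2 = 0.2155 → q = 4.7×0.87×0.2155 = 0.8812 m³/s
Q = Σ q = 3.202 m³/s

3.20 m³/s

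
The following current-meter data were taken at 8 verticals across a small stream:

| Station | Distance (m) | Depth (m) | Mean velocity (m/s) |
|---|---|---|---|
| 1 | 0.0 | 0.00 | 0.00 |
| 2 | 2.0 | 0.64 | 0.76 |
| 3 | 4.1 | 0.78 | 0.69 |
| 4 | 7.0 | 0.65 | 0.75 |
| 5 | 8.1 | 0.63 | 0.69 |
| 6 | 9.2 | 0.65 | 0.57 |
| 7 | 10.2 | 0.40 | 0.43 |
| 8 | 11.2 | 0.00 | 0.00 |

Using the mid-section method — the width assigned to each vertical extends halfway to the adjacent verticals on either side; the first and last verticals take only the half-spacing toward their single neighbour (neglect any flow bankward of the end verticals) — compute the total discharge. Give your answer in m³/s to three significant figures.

w_2 = (4.1 − 0.0)/2 = 2.05 m; q_2 = 0.76 × 0.64 × 2.05 = 0.9971 m³/s
w_3 = (7.0 − 2.0)/2 = 2.5 m; q_3 = 0.69 × 0.78 × 2.5 = 1.346 m³/s
w_4 = (8.1 − 4.1)/2 = 2 m; q_4 = 0.75 × 0.65 × 2 = 0.9750 m³/s
w_5 = (9.2 − 7.0)/2 = 1.1 m; q_5 = 0.69 × 0.63 × 1.1 = 0.4782 m³/s
w_6 = (10.2 − 8.1)/2 = 1.05 m; q_6 = 0.57 × 0.65 × 1.05 = 0.3890 m³/s
w_7 = (11.2 − 9.2)/2 = 1 m; q_7 = 0.43 × 0.40 × 1 = 0.1720 m³/s
Stations 1, 8 contribute zero (depth or velocity is 0).
Q = Σ qᵢ = 4.357 m³/s

4.36 m³/s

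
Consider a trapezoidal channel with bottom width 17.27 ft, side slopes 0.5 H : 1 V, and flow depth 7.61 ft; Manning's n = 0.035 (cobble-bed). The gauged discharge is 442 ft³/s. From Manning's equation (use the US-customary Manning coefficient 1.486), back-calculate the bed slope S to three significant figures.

A = (b + z·y)·y = (17.27 + 0.5×7.61)×7.61 = 160.4 ft²
P = b + 2y√(1+z²) = 17.27 + 2×7.61×√(1+0.5²) = 34.29 ft
R = A/P = 160.4/34.29 = 4.678 ft
S = (Q·n / (1.486·A·R^(2/3)))² = (442×0.035 / (1.486×160.4×2.797))² = 0.0005386

0.000539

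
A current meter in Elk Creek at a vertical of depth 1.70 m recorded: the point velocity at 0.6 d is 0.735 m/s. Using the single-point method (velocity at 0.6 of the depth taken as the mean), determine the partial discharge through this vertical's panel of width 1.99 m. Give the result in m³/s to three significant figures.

v̄ = v₀.₆ = 0.735 m/s
q = v̄ × d × w = 0.7350 × 1.70 × 1.99 = 2.487 m³/s

2.49 m³/s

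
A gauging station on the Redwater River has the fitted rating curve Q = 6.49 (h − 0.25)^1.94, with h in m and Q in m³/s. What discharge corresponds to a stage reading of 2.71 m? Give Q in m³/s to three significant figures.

Q = 6.49 × (2.71 − 0.25)^1.94 = 6.49 × 2.46^1.94 = 37.21 m³/s

37.2 m³/s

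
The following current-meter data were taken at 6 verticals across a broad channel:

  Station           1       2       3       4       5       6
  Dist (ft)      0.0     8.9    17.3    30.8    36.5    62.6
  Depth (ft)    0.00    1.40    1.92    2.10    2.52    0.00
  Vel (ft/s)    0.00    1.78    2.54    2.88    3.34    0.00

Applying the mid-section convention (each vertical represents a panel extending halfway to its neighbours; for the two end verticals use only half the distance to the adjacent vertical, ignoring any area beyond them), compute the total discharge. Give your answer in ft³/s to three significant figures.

267 ft³/s

w_2 = (17.3 − 0.0)/2 = 8.65 ft; q_2 = 1.78 × 1.40 × 8.65 = 21.56 ft³/s
w_3 = (30.8 − 8.9)/2 = 10.95 ft; q_3 = 2.54 × 1.92 × 10.95 = 53.40 ft³/s
w_4 = (36.5 − 17.3)/2 = 9.6 ft; q_4 = 2.88 × 2.10 × 9.6 = 58.06 ft³/s
w_5 = (62.6 − 30.8)/2 = 15.9 ft; q_5 = 3.34 × 2.52 × 15.9 = 133.8 ft³/s
Stations 1, 6 contribute zero (depth or velocity is 0).
Q = Σ qᵢ = 266.8 ft³/s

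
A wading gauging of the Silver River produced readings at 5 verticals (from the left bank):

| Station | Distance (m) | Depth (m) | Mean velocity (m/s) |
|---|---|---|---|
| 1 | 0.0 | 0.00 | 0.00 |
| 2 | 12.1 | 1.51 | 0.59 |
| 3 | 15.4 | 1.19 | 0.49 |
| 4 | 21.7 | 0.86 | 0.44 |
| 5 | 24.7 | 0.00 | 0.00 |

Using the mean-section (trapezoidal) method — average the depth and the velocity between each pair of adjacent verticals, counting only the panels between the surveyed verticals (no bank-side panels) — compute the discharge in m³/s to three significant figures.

Panel 1-2: Δb = 12.1 m, d̄ = (0.00+1.51)/2 = 0.755, v̄ = (0.00+0.59)/2 = 0.295 → q = 12.1×0.755×0.295 = 2.695 m³/s
Panel 2-3: Δb = 3.3 m, d̄ = (1.51+1.19)/2 = 1.35, v̄ = (0.59+0.49)/2 = 0.54 → q = 3.3×1.35×0.54 = 2.406 m³/s
Panel 3-4: Δb = 6.3 m, d̄ = (1.19+0.86)/2 = 1.025, v̄ = (0.49+0.44)/2 = 0.465 → q = 6.3×1.025×0.465 = 3.003 m³/s
Panel 4-5: Δb = 3 m, d̄ = (0.86+0.00)/2 = 0.43, v̄ = (0.44+0.00)/2 = 0.22 → q = 3×0.43×0.22 = 0.2838 m³/s
Q = Σ q = 8.387 m³/s

8.39 m³/s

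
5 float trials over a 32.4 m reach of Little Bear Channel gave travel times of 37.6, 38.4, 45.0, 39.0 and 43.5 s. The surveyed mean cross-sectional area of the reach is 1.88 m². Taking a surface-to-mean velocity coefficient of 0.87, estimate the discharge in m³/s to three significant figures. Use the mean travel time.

1.30 m³/s

t̄ = (37.6 + 38.4 + 45.0 + 39.0 + 43.5) / 5 = 40.7 s
v_surface = L / t̄ = 32.4 / 40.7 = 0.7961 m/s
v_mean = 0.87 × 0.7961 = 0.6926 m/s
Q = A × v_mean = 1.88 × 0.6926 = 1.302 m³/s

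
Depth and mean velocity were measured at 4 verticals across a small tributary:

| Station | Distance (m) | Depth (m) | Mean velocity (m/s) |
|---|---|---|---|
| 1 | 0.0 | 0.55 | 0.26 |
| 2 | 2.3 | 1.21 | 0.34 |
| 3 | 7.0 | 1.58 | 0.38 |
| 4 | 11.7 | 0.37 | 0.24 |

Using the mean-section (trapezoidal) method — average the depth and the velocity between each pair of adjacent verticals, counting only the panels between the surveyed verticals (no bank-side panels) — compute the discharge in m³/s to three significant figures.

Panel 1-2: Δb = 2.3 m, d̄ = (0.55+1.21)/2 = 0.88, v̄ = (0.26+0.34)/2 = 0.3 → q = 2.3×0.88×0.3 = 0.6072 m³/s
Panel 2-3: Δb = 4.7 m, d̄ = (1.21+1.58)/2 = 1.395, v̄ = (0.34+0.38)/2 = 0.36 → q = 4.7×1.395×0.36 = 2.360 m³/s
Panel 3-4: Δb = 4.7 m, d̄ = (1.58+0.37)/2 = 0.975, v̄ = (0.38+0.24)/2 = 0.31 → q = 4.7×0.975×0.31 = 1.421 m³/s
Q = Σ q = 4.388 m³/s

4.39 m³/s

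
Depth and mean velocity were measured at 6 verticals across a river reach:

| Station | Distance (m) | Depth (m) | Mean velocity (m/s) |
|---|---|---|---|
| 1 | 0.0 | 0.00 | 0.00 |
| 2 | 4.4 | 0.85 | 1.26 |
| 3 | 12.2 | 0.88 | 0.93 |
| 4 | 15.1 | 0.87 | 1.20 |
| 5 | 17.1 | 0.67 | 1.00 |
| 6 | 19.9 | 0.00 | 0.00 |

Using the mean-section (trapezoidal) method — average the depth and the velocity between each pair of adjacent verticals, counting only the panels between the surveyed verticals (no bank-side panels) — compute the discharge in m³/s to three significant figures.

Panel 1-2: Δb = 4.4 m, d̄ = (0.00+0.85)/2 = 0.425, v̄ = (0.00+1.26)/2 = 0.63 → q = 4.4×0.425×0.63 = 1.178 m³/s
Panel 2-3: Δb = 7.8 m, d̄ = (0.85+0.88)/2 = 0.865, v̄ = (1.26+0.93)/2 = 1.095 → q = 7.8×0.865×1.095 = 7.388 m³/s
Panel 3-4: Δb = 2.9 m, d̄ = (0.88+0.87)/2 = 0.875, v̄ = (0.93+1.20)/2 = 1.065 → q = 2.9×0.875×1.065 = 2.702 m³/s
Panel 4-5: Δb = 2 m, d̄ = (0.87+0.67)/2 = 0.77, v̄ = (1.20+1.00)/2 = 1.1 → q = 2×0.77×1.1 = 1.694 m³/s
Panel 5-6: Δb = 2.8 m, d̄ = (0.67+0.00)/2 = 0.335, v̄ = (1.00+0.00)/2 = 0.5 → q = 2.8×0.335×0.5 = 0.4690 m³/s
Q = Σ q = 13.43 m³/s

13.4 m³/s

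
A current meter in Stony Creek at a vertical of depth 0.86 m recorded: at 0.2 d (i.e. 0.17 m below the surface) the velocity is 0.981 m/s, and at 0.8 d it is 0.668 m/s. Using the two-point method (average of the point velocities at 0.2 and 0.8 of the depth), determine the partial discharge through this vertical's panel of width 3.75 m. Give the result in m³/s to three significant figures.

v̄ = (0.981 + 0.668) / 2 = 0.8245 m/s
q = v̄ × d × w = 0.8245 × 0.86 × 3.75 = 2.659 m³/s

2.66 m³/s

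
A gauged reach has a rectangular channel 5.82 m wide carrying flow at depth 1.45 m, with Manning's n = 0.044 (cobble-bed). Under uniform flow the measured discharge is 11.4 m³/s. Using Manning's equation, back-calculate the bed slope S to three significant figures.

A = b·y = 5.82 × 1.45 = 8.439 m²
P = b + 2y = 5.82 + 2×1.45 = 8.720 m
R = A/P = 8.439/8.720 = 0.9678 m
S = (Q·n / (1·A·R^(2/3)))² = (11.4×0.044 / (1×8.439×0.9784))² = 0.003691

0.00369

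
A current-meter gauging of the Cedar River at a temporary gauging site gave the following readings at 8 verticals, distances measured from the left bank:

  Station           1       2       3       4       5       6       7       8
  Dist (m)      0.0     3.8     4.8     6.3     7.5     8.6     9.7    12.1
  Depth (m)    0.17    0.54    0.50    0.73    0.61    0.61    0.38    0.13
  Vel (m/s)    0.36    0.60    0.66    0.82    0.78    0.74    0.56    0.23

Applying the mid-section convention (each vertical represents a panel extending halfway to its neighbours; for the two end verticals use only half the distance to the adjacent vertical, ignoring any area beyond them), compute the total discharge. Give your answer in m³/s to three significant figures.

3.57 m³/s

w_1 = (3.8 − 0.0)/2 = 1.9 m; q_1 = 0.36 × 0.17 × 1.9 = 0.1163 m³/s
w_2 = (4.8 − 0.0)/2 = 2.4 m; q_2 = 0.60 × 0.54 × 2.4 = 0.7776 m³/s
w_3 = (6.3 − 3.8)/2 = 1.25 m; q_3 = 0.66 × 0.50 × 1.25 = 0.4125 m³/s
w_4 = (7.5 − 4.8)/2 = 1.35 m; q_4 = 0.82 × 0.73 × 1.35 = 0.8081 m³/s
w_5 = (8.6 − 6.3)/2 = 1.15 m; q_5 = 0.78 × 0.61 × 1.15 = 0.5472 m³/s
w_6 = (9.7 − 7.5)/2 = 1.1 m; q_6 = 0.74 × 0.61 × 1.1 = 0.4965 m³/s
w_7 = (12.1 − 8.6)/2 = 1.75 m; q_7 = 0.56 × 0.38 × 1.75 = 0.3724 m³/s
w_8 = (12.1 − 9.7)/2 = 1.2 m; q_8 = 0.23 × 0.13 × 1.2 = 0.03588 m³/s
Q = Σ qᵢ = 3.566 m³/s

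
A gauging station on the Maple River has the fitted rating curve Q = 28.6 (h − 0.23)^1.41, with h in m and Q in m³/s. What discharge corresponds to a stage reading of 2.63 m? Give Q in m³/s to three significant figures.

98.3 m³/s

Q = 28.6 × (2.63 − 0.23)^1.41 = 28.6 × 2.4^1.41 = 98.28 m³/s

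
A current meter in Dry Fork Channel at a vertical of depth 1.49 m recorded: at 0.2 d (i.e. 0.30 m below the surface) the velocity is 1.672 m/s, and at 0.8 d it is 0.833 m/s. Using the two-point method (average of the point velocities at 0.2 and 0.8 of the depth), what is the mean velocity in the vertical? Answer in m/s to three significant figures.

1.25 m/s

v̄ = (1.672 + 0.833) / 2 = 1.253 m/s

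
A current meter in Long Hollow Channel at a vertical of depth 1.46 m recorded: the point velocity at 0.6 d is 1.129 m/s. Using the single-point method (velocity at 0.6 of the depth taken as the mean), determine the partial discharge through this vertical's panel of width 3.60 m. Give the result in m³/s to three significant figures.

v̄ = v₀.₆ = 1.129 m/s
q = v̄ × d × w = 1.129 × 1.46 × 3.60 = 5.934 m³/s

5.93 m³/s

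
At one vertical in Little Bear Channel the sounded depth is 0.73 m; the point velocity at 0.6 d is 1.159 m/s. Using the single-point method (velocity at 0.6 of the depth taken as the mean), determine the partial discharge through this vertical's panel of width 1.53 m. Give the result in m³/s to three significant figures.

1.29 m³/s

v̄ = v₀.₆ = 1.159 m/s
q = v̄ × d × w = 1.159 × 0.73 × 1.53 = 1.294 m³/s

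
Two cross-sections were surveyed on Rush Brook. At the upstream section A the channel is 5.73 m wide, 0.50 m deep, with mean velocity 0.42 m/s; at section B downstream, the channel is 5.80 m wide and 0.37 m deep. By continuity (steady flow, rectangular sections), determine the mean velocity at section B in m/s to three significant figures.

0.561 m/s

Q = A₁V₁ = (5.73×0.50) × 0.42 = 1.203 m³/s
A₂ = 5.80 × 0.37 = 2.146 m²
V₂ = Q/A₂ = 1.203/2.146 = 0.5607 m/s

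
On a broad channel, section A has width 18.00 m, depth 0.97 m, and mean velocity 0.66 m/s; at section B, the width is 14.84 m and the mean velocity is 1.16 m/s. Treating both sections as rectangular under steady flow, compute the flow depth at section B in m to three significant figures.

0.669 m

Q = A₁V₁ = (18.00×0.97) × 0.66 = 11.52 m³/s
d₂ = Q/(b₂ V₂) = 11.52/(14.84×1.16) = 0.6694 m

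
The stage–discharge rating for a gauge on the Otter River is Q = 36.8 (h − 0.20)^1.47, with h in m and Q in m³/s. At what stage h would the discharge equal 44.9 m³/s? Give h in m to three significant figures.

h − h₀ = (Q/C)^(1/b) = (44.9/36.8)^(1/1.47) = 1.145 m
h = 0.20 + 1.145 = 1.345 m

1.34 m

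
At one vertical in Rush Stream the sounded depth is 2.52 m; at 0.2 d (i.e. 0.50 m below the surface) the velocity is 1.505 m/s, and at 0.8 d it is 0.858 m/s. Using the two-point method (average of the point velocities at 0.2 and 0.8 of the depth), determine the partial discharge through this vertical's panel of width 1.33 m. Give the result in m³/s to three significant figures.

3.96 m³/s

v̄ = (1.505 + 0.858) / 2 = 1.182 m/s
q = v̄ × d × w = 1.182 × 2.52 × 1.33 = 3.960 m³/s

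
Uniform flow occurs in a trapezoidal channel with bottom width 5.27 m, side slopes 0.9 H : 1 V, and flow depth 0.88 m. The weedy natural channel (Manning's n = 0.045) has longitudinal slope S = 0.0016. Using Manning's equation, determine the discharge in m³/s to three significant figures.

A = (b + z·y)·y = (5.27 + 0.9×0.88)×0.88 = 5.335 m²
P = b + 2y√(1+z²) = 5.27 + 2×0.88×√(1+0.9²) = 7.638 m
R = A/P = 5.335/7.638 = 0.6984 m
Q = (1/n)·A·R^(2/3)·S^(1/2) = (1/0.045) × 5.335 × 0.6984^(2/3) × 0.0016^(1/2) = 3.733 m³/s

3.73 m³/s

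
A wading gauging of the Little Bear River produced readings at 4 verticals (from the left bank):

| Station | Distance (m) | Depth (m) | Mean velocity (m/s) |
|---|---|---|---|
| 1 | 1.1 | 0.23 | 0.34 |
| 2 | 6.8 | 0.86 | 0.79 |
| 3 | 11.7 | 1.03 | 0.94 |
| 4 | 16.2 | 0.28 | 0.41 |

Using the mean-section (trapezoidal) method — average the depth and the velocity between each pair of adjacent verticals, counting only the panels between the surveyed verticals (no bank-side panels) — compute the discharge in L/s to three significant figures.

7750 L/s

Panel 1-2: Δb = 5.7 m, d̄ = (0.23+0.86)/2 = 0.545, v̄ = (0.34+0.79)/2 = 0.565 → q = 5.7×0.545×0.565 = 1.755 m³/s
Panel 2-3: Δb = 4.9 m, d̄ = (0.86+1.03)/2 = 0.945, v̄ = (0.79+0.94)/2 = 0.865 → q = 4.9×0.945×0.865 = 4.005 m³/s
Panel 3-4: Δb = 4.5 m, d̄ = (1.03+0.28)/2 = 0.655, v̄ = (0.94+0.41)/2 = 0.675 → q = 4.5×0.655×0.675 = 1.990 m³/s
Q = Σ q = 7.750 m³/s
= 7.750 × 1000 = 7750 L/s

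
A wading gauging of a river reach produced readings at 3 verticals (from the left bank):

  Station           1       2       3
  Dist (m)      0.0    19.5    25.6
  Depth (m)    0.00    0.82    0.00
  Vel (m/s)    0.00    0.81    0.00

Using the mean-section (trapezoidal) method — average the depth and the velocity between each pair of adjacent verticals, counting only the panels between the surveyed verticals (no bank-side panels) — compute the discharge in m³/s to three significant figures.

4.25 m³/s

Panel 1-2: Δb = 19.5 m, d̄ = (0.00+0.82)/2 = 0.41, v̄ = (0.00+0.81)/2 = 0.405 → q = 19.5×0.41×0.405 = 3.238 m³/s
Panel 2-3: Δb = 6.1 m, d̄ = (0.82+0.00)/2 = 0.41, v̄ = (0.81+0.00)/2 = 0.405 → q = 6.1×0.41×0.405 = 1.013 m³/s
Q = Σ q = 4.251 m³/s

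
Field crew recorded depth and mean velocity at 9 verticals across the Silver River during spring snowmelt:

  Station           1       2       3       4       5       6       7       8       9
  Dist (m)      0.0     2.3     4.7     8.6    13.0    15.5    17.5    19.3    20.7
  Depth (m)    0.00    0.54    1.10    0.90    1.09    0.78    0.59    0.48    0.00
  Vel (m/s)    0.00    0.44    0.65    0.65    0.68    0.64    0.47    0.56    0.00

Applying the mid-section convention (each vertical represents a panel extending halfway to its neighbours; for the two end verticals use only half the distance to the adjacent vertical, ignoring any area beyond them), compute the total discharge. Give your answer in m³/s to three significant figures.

9.88 m³/s

w_2 = (4.7 − 0.0)/2 = 2.35 m; q_2 = 0.44 × 0.54 × 2.35 = 0.5584 m³/s
w_3 = (8.6 − 2.3)/2 = 3.15 m; q_3 = 0.65 × 1.10 × 3.15 = 2.252 m³/s
w_4 = (13.0 − 4.7)/2 = 4.15 m; q_4 = 0.65 × 0.90 × 4.15 = 2.428 m³/s
w_5 = (15.5 − 8.6)/2 = 3.45 m; q_5 = 0.68 × 1.09 × 3.45 = 2.557 m³/s
w_6 = (17.5 − 13.0)/2 = 2.25 m; q_6 = 0.64 × 0.78 × 2.25 = 1.123 m³/s
w_7 = (19.3 − 15.5)/2 = 1.9 m; q_7 = 0.47 × 0.59 × 1.9 = 0.5269 m³/s
w_8 = (20.7 − 17.5)/2 = 1.6 m; q_8 = 0.56 × 0.48 × 1.6 = 0.4301 m³/s
Stations 1, 9 contribute zero (depth or velocity is 0).
Q = Σ qᵢ = 9.876 m³/s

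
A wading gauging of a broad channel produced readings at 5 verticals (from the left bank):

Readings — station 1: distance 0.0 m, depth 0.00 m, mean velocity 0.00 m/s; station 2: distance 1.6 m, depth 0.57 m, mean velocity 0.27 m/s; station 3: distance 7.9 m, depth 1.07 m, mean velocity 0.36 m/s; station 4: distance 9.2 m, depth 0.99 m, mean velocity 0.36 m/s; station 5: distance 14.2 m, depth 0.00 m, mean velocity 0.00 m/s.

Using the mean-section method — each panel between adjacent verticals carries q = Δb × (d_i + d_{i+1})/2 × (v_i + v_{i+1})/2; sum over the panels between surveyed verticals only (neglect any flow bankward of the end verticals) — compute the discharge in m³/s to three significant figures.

2.62 m³/s

Panel 1-2: Δb = 1.6 m, d̄ = (0.00+0.57)/2 = 0.285, v̄ = (0.00+0.27)/2 = 0.135 → q = 1.6×0.285×0.135 = 0.06156 m³/s
Panel 2-3: Δb = 6.3 m, d̄ = (0.57+1.07)/2 = 0.82, v̄ = (0.27+0.36)/2 = 0.315 → q = 6.3×0.82×0.315 = 1.627 m³/s
Panel 3-4: Δb = 1.3 m, d̄ = (1.07+0.99)/2 = 1.03, v̄ = (0.36+0.36)/2 = 0.36 → q = 1.3×1.03×0.36 = 0.4820 m³/s
Panel 4-5: Δb = 5 m, d̄ = (0.99+0.00)/2 = 0.495, v̄ = (0.36+0.00)/2 = 0.18 → q = 5×0.495×0.18 = 0.4455 m³/s
Q = Σ q = 2.616 m³/s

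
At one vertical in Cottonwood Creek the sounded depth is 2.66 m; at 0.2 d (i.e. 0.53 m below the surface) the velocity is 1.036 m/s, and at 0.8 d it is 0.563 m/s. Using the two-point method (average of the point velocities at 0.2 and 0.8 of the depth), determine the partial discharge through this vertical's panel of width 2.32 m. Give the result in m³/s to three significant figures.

4.93 m³/s

v̄ = (1.036 + 0.563) / 2 = 0.7995 m/s
q = v̄ × d × w = 0.7995 × 2.66 × 2.32 = 4.934 m³/s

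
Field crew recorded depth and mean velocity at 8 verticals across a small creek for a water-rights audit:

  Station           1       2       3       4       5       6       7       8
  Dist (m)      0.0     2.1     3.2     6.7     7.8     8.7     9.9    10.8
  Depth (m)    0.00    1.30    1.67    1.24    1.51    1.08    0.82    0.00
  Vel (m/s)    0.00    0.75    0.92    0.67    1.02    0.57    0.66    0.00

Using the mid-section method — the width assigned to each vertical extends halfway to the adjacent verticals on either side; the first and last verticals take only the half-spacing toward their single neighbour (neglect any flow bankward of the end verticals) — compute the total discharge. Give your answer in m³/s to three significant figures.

w_2 = (3.2 − 0.0)/2 = 1.6 m; q_2 = 0.75 × 1.30 × 1.6 = 1.560 m³/s
w_3 = (6.7 − 2.1)/2 = 2.3 m; q_3 = 0.92 × 1.67 × 2.3 = 3.534 m³/s
w_4 = (7.8 − 3.2)/2 = 2.3 m; q_4 = 0.67 × 1.24 × 2.3 = 1.911 m³/s
w_5 = (8.7 − 6.7)/2 = 1 m; q_5 = 1.02 × 1.51 × 1 = 1.540 m³/s
w_6 = (9.9 − 7.8)/2 = 1.05 m; q_6 = 0.57 × 1.08 × 1.05 = 0.6464 m³/s
w_7 = (10.8 − 8.7)/2 = 1.05 m; q_7 = 0.66 × 0.82 × 1.05 = 0.5683 m³/s
Stations 1, 8 contribute zero (depth or velocity is 0).
Q = Σ qᵢ = 9.759 m³/s

9.76 m³/s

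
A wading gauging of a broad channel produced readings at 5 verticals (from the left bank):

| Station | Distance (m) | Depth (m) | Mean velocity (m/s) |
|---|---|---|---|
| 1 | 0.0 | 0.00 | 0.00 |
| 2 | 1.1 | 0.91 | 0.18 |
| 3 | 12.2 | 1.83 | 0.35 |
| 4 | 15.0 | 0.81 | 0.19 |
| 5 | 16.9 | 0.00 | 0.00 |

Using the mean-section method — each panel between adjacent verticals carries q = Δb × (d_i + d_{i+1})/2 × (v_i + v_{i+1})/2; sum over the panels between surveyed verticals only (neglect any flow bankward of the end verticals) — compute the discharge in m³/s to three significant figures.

Panel 1-2: Δb = 1.1 m, d̄ = (0.00+0.91)/2 = 0.455, v̄ = (0.00+0.18)/2 = 0.09 → q = 1.1×0.455×0.09 = 0.04505 m³/s
Panel 2-3: Δb = 11.1 m, d̄ = (0.91+1.83)/2 = 1.37, v̄ = (0.18+0.35)/2 = 0.265 → q = 11.1×1.37×0.265 = 4.030 m³/s
Panel 3-4: Δb = 2.8 m, d̄ = (1.83+0.81)/2 = 1.32, v̄ = (0.35+0.19)/2 = 0.27 → q = 2.8×1.32×0.27 = 0.9979 m³/s
Panel 4-5: Δb = 1.9 m, d̄ = (0.81+0.00)/2 = 0.405, v̄ = (0.19+0.00)/2 = 0.095 → q = 1.9×0.405×0.095 = 0.07310 m³/s
Q = Σ q = 5.146 m³/s

5.15 m³/s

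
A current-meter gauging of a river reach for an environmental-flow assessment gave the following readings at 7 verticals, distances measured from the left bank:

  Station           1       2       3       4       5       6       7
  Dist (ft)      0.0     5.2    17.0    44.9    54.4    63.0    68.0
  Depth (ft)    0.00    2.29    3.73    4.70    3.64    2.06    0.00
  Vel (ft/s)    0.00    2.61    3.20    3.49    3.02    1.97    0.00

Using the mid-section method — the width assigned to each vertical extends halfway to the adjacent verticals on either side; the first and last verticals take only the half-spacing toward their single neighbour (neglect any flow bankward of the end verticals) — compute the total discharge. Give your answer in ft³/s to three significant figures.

722 ft³/s

w_2 = (17.0 − 0.0)/2 = 8.5 ft; q_2 = 2.61 × 2.29 × 8.5 = 50.80 ft³/s
w_3 = (44.9 − 5.2)/2 = 19.85 ft; q_3 = 3.20 × 3.73 × 19.85 = 236.9 ft³/s
w_4 = (54.4 − 17.0)/2 = 18.7 ft; q_4 = 3.49 × 4.70 × 18.7 = 306.7 ft³/s
w_5 = (63.0 − 44.9)/2 = 9.05 ft; q_5 = 3.02 × 3.64 × 9.05 = 99.48 ft³/s
w_6 = (68.0 − 54.4)/2 = 6.8 ft; q_6 = 1.97 × 2.06 × 6.8 = 27.60 ft³/s
Stations 1, 7 contribute zero (depth or velocity is 0).
Q = Σ qᵢ = 721.5 ft³/s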